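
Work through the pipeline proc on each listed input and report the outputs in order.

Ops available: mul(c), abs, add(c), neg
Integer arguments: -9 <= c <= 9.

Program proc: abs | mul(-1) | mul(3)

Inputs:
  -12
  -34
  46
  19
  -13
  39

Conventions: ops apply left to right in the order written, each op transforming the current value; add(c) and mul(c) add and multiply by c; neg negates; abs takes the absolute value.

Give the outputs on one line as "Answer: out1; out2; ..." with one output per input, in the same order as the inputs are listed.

Execution, op by op:
  -12 -> 12 -> -12 -> -36
  -34 -> 34 -> -34 -> -102
  46 -> 46 -> -46 -> -138
  19 -> 19 -> -19 -> -57
  -13 -> 13 -> -13 -> -39
  39 -> 39 -> -39 -> -117

-36; -102; -138; -57; -39; -117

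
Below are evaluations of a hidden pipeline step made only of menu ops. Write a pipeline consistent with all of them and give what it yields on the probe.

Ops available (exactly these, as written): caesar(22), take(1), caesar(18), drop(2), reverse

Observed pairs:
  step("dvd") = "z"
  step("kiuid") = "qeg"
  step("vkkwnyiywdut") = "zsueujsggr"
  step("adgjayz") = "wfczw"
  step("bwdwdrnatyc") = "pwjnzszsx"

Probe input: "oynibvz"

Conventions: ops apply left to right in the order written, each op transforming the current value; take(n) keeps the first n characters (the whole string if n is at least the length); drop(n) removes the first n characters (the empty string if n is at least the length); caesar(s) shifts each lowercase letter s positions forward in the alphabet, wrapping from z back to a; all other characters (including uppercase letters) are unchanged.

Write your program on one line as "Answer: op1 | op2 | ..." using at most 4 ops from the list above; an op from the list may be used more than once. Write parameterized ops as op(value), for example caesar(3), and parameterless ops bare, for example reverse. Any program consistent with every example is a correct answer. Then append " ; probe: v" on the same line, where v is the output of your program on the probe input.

reverse | drop(2) | caesar(22) ; probe: "xejuk"

Check, running the answer program on each example:
  "dvd" -> "dvd" -> "d" -> "z"
  "kiuid" -> "diuik" -> "uik" -> "qeg"
  "vkkwnyiywdut" -> "tudwyiynwkkv" -> "dwyiynwkkv" -> "zsueujsggr"
  "adgjayz" -> "zyajgda" -> "ajgda" -> "wfczw"
  "bwdwdrnatyc" -> "cytanrdwdwb" -> "tanrdwdwb" -> "pwjnzszsx"
  probe: "oynibvz" -> "zvbinyo" -> "binyo" -> "xejuk"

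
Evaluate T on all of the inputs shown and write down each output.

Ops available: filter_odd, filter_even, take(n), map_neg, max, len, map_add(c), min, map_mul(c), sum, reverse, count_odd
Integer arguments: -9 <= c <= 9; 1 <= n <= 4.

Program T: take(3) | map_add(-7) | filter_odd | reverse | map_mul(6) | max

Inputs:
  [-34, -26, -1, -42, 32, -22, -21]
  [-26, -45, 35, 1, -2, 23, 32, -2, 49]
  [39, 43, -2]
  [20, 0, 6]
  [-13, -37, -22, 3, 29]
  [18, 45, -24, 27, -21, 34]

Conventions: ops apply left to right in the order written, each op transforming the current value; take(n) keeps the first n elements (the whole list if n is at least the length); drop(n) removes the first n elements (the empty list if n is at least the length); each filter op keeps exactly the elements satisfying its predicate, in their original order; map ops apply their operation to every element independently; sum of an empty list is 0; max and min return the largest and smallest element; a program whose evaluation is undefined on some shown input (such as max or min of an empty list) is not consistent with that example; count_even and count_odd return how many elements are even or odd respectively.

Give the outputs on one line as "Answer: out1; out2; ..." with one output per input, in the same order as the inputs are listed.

-198; -198; -54; 78; -174; 66

Execution, op by op:
  [-34, -26, -1, -42, 32, -22, -21] -> [-34, -26, -1] -> [-41, -33, -8] -> [-41, -33] -> [-33, -41] -> [-198, -246] -> -198
  [-26, -45, 35, 1, -2, 23, 32, -2, 49] -> [-26, -45, 35] -> [-33, -52, 28] -> [-33] -> [-33] -> [-198] -> -198
  [39, 43, -2] -> [39, 43, -2] -> [32, 36, -9] -> [-9] -> [-9] -> [-54] -> -54
  [20, 0, 6] -> [20, 0, 6] -> [13, -7, -1] -> [13, -7, -1] -> [-1, -7, 13] -> [-6, -42, 78] -> 78
  [-13, -37, -22, 3, 29] -> [-13, -37, -22] -> [-20, -44, -29] -> [-29] -> [-29] -> [-174] -> -174
  [18, 45, -24, 27, -21, 34] -> [18, 45, -24] -> [11, 38, -31] -> [11, -31] -> [-31, 11] -> [-186, 66] -> 66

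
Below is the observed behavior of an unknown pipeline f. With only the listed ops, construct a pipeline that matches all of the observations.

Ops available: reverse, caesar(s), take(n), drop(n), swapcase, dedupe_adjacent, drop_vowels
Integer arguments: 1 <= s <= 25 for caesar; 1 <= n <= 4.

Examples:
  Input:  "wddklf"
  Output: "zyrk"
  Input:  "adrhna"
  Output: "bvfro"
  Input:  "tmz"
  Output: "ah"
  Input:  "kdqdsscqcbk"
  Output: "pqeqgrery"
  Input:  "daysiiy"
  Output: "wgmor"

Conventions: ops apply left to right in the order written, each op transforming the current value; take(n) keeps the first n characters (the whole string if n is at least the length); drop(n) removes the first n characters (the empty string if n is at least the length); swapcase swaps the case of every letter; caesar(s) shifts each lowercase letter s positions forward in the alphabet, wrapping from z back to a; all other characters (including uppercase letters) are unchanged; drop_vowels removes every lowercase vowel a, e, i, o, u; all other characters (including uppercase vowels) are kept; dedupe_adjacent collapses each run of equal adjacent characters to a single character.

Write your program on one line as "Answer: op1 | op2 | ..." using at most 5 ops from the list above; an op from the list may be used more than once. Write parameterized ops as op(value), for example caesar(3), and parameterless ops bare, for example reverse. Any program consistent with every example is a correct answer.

caesar(13) | reverse | caesar(1) | drop(1) | dedupe_adjacent

Check, running the answer program on each example:
  "wddklf" -> "jqqxys" -> "syxqqj" -> "tzyrrk" -> "zyrrk" -> "zyrk"
  "adrhna" -> "nqeuan" -> "naueqn" -> "obvfro" -> "bvfro" -> "bvfro"
  "tmz" -> "gzm" -> "mzg" -> "nah" -> "ah" -> "ah"
  "kdqdsscqcbk" -> "xqdqffpdpox" -> "xopdpffqdqx" -> "ypqeqggrery" -> "pqeqggrery" -> "pqeqgrery"
  "daysiiy" -> "qnlfvvl" -> "lvvflnq" -> "mwwgmor" -> "wwgmor" -> "wgmor"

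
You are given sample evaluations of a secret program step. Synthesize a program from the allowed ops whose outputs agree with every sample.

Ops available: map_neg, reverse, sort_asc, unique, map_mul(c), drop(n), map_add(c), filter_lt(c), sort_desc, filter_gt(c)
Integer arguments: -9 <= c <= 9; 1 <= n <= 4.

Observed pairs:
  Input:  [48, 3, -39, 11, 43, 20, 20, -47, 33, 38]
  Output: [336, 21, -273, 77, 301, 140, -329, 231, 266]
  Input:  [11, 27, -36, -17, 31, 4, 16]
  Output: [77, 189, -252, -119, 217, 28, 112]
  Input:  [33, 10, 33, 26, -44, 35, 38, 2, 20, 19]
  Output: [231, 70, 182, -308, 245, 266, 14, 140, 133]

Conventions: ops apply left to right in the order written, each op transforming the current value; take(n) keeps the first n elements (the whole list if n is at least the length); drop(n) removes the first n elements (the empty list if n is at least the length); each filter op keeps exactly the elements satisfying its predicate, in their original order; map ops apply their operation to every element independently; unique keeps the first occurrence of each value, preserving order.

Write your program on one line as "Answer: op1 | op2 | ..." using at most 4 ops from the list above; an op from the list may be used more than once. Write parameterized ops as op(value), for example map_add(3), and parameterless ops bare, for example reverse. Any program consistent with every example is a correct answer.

map_mul(-7) | unique | map_neg

Check, running the answer program on each example:
  [48, 3, -39, 11, 43, 20, 20, -47, 33, 38] -> [-336, -21, 273, -77, -301, -140, -140, 329, -231, -266] -> [-336, -21, 273, -77, -301, -140, 329, -231, -266] -> [336, 21, -273, 77, 301, 140, -329, 231, 266]
  [11, 27, -36, -17, 31, 4, 16] -> [-77, -189, 252, 119, -217, -28, -112] -> [-77, -189, 252, 119, -217, -28, -112] -> [77, 189, -252, -119, 217, 28, 112]
  [33, 10, 33, 26, -44, 35, 38, 2, 20, 19] -> [-231, -70, -231, -182, 308, -245, -266, -14, -140, -133] -> [-231, -70, -182, 308, -245, -266, -14, -140, -133] -> [231, 70, 182, -308, 245, 266, 14, 140, 133]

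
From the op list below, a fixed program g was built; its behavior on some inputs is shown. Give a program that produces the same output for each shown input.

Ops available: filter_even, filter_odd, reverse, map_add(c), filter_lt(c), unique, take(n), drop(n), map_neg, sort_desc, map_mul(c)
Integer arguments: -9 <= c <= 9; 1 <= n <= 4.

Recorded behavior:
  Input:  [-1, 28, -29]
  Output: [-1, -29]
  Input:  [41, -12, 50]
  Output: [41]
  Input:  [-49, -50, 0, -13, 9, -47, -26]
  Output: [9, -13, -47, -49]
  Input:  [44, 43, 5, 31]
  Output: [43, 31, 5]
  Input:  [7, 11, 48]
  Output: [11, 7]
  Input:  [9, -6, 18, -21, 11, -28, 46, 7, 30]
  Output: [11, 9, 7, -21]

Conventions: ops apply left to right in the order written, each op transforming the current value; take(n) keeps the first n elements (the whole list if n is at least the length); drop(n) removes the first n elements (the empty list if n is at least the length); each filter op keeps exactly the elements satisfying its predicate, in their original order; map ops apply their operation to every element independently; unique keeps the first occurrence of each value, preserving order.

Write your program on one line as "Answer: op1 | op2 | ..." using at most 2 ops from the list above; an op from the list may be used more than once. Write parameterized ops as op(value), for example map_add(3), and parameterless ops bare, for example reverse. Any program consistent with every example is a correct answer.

sort_desc | filter_odd

Check, running the answer program on each example:
  [-1, 28, -29] -> [28, -1, -29] -> [-1, -29]
  [41, -12, 50] -> [50, 41, -12] -> [41]
  [-49, -50, 0, -13, 9, -47, -26] -> [9, 0, -13, -26, -47, -49, -50] -> [9, -13, -47, -49]
  [44, 43, 5, 31] -> [44, 43, 31, 5] -> [43, 31, 5]
  [7, 11, 48] -> [48, 11, 7] -> [11, 7]
  [9, -6, 18, -21, 11, -28, 46, 7, 30] -> [46, 30, 18, 11, 9, 7, -6, -21, -28] -> [11, 9, 7, -21]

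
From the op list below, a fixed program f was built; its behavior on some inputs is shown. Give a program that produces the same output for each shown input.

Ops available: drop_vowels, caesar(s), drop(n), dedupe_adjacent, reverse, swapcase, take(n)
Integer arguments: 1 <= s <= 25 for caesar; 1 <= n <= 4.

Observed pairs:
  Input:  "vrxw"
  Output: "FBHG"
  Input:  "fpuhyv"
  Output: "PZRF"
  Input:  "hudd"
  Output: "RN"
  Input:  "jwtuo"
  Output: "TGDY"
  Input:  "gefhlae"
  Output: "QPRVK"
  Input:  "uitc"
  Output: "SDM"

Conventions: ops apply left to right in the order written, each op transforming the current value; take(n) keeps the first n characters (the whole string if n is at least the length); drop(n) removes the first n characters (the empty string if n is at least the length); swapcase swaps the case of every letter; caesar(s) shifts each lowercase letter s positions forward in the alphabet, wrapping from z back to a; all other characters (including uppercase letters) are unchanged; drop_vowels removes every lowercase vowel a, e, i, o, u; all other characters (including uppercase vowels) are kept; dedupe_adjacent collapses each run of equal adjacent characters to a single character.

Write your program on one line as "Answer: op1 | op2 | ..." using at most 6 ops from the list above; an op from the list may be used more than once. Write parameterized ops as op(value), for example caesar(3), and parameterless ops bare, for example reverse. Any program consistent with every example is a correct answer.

caesar(1) | caesar(9) | drop_vowels | dedupe_adjacent | swapcase

Check, running the answer program on each example:
  "vrxw" -> "wsyx" -> "fbhg" -> "fbhg" -> "fbhg" -> "FBHG"
  "fpuhyv" -> "gqvizw" -> "pzerif" -> "pzrf" -> "pzrf" -> "PZRF"
  "hudd" -> "ivee" -> "renn" -> "rnn" -> "rn" -> "RN"
  "jwtuo" -> "kxuvp" -> "tgdey" -> "tgdy" -> "tgdy" -> "TGDY"
  "gefhlae" -> "hfgimbf" -> "qoprvko" -> "qprvk" -> "qprvk" -> "QPRVK"
  "uitc" -> "vjud" -> "esdm" -> "sdm" -> "sdm" -> "SDM"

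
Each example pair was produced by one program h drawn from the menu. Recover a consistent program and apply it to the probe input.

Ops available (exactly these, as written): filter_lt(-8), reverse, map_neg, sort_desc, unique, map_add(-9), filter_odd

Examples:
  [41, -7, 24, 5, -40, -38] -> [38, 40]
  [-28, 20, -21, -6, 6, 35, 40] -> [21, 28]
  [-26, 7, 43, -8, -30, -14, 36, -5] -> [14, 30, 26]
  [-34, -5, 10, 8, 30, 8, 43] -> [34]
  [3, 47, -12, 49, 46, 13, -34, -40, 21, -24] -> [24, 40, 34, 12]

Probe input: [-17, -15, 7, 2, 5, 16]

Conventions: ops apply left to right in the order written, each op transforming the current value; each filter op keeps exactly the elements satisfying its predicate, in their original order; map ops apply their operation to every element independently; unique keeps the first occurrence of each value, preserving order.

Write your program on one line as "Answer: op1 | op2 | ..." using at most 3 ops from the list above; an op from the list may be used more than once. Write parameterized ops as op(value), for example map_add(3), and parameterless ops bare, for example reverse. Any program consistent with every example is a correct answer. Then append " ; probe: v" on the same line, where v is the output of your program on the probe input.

reverse | filter_lt(-8) | map_neg ; probe: [15, 17]

Check, running the answer program on each example:
  [41, -7, 24, 5, -40, -38] -> [-38, -40, 5, 24, -7, 41] -> [-38, -40] -> [38, 40]
  [-28, 20, -21, -6, 6, 35, 40] -> [40, 35, 6, -6, -21, 20, -28] -> [-21, -28] -> [21, 28]
  [-26, 7, 43, -8, -30, -14, 36, -5] -> [-5, 36, -14, -30, -8, 43, 7, -26] -> [-14, -30, -26] -> [14, 30, 26]
  [-34, -5, 10, 8, 30, 8, 43] -> [43, 8, 30, 8, 10, -5, -34] -> [-34] -> [34]
  [3, 47, -12, 49, 46, 13, -34, -40, 21, -24] -> [-24, 21, -40, -34, 13, 46, 49, -12, 47, 3] -> [-24, -40, -34, -12] -> [24, 40, 34, 12]
  probe: [-17, -15, 7, 2, 5, 16] -> [16, 5, 2, 7, -15, -17] -> [-15, -17] -> [15, 17]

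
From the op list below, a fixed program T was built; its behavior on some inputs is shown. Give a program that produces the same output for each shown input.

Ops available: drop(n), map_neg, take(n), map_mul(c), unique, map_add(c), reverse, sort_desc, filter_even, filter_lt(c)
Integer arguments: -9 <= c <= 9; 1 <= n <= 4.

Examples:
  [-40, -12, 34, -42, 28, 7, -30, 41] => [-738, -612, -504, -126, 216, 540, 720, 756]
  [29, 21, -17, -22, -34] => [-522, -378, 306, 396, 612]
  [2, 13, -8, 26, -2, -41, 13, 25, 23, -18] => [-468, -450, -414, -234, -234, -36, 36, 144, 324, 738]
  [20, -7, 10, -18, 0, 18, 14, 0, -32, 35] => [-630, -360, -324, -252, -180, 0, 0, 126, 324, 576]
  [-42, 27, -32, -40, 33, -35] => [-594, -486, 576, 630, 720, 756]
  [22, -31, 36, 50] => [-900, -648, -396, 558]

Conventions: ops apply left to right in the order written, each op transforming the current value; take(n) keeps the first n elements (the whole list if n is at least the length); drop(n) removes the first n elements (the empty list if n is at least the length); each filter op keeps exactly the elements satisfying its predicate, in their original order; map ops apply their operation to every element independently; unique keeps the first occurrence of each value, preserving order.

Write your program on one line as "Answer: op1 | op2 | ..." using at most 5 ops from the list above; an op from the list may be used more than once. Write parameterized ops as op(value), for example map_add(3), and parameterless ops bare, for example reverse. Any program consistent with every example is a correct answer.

map_mul(6) | sort_desc | map_mul(3) | map_neg

Check, running the answer program on each example:
  [-40, -12, 34, -42, 28, 7, -30, 41] -> [-240, -72, 204, -252, 168, 42, -180, 246] -> [246, 204, 168, 42, -72, -180, -240, -252] -> [738, 612, 504, 126, -216, -540, -720, -756] -> [-738, -612, -504, -126, 216, 540, 720, 756]
  [29, 21, -17, -22, -34] -> [174, 126, -102, -132, -204] -> [174, 126, -102, -132, -204] -> [522, 378, -306, -396, -612] -> [-522, -378, 306, 396, 612]
  [2, 13, -8, 26, -2, -41, 13, 25, 23, -18] -> [12, 78, -48, 156, -12, -246, 78, 150, 138, -108] -> [156, 150, 138, 78, 78, 12, -12, -48, -108, -246] -> [468, 450, 414, 234, 234, 36, -36, -144, -324, -738] -> [-468, -450, -414, -234, -234, -36, 36, 144, 324, 738]
  [20, -7, 10, -18, 0, 18, 14, 0, -32, 35] -> [120, -42, 60, -108, 0, 108, 84, 0, -192, 210] -> [210, 120, 108, 84, 60, 0, 0, -42, -108, -192] -> [630, 360, 324, 252, 180, 0, 0, -126, -324, -576] -> [-630, -360, -324, -252, -180, 0, 0, 126, 324, 576]
  [-42, 27, -32, -40, 33, -35] -> [-252, 162, -192, -240, 198, -210] -> [198, 162, -192, -210, -240, -252] -> [594, 486, -576, -630, -720, -756] -> [-594, -486, 576, 630, 720, 756]
  [22, -31, 36, 50] -> [132, -186, 216, 300] -> [300, 216, 132, -186] -> [900, 648, 396, -558] -> [-900, -648, -396, 558]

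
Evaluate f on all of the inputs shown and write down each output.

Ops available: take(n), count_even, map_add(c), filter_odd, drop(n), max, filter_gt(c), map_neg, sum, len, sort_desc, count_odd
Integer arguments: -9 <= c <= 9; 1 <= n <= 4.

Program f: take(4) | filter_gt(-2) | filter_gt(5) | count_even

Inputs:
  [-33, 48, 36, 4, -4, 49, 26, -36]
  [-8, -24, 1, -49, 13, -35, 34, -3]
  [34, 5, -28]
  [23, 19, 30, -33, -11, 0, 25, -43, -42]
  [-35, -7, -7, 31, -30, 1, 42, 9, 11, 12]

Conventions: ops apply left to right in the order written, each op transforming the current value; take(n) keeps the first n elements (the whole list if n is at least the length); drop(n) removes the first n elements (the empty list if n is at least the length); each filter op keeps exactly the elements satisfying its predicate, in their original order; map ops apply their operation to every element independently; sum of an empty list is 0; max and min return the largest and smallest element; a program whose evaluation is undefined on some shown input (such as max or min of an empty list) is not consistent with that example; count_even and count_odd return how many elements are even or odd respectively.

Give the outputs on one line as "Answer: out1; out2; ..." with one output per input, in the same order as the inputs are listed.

Execution, op by op:
  [-33, 48, 36, 4, -4, 49, 26, -36] -> [-33, 48, 36, 4] -> [48, 36, 4] -> [48, 36] -> 2
  [-8, -24, 1, -49, 13, -35, 34, -3] -> [-8, -24, 1, -49] -> [1] -> [] -> 0
  [34, 5, -28] -> [34, 5, -28] -> [34, 5] -> [34] -> 1
  [23, 19, 30, -33, -11, 0, 25, -43, -42] -> [23, 19, 30, -33] -> [23, 19, 30] -> [23, 19, 30] -> 1
  [-35, -7, -7, 31, -30, 1, 42, 9, 11, 12] -> [-35, -7, -7, 31] -> [31] -> [31] -> 0

2; 0; 1; 1; 0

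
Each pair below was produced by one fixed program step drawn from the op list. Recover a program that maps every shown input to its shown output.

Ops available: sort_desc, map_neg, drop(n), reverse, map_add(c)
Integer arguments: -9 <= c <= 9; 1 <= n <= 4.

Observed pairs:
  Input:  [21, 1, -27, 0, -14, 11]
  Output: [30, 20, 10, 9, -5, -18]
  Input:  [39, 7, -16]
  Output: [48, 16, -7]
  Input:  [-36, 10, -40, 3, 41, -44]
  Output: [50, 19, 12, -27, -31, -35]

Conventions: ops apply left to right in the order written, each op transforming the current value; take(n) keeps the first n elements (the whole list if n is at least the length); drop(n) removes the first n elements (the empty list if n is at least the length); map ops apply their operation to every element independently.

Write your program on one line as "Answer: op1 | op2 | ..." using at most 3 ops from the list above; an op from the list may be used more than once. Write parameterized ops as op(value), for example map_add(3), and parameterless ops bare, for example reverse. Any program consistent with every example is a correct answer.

sort_desc | map_add(9)

Check, running the answer program on each example:
  [21, 1, -27, 0, -14, 11] -> [21, 11, 1, 0, -14, -27] -> [30, 20, 10, 9, -5, -18]
  [39, 7, -16] -> [39, 7, -16] -> [48, 16, -7]
  [-36, 10, -40, 3, 41, -44] -> [41, 10, 3, -36, -40, -44] -> [50, 19, 12, -27, -31, -35]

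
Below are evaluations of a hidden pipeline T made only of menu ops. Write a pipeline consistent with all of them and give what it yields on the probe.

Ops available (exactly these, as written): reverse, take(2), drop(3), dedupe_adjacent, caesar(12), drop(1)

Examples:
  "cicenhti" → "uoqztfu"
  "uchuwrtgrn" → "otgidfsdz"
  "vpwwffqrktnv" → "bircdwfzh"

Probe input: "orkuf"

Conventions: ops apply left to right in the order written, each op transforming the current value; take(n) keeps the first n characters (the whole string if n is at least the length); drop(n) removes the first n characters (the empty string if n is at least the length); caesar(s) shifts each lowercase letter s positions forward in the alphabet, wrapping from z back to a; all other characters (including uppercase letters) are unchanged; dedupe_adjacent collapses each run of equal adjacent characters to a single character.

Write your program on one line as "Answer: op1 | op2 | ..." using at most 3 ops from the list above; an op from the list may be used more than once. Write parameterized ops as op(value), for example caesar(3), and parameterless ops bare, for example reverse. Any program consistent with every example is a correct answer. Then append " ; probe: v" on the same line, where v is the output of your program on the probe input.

caesar(12) | drop(1) | dedupe_adjacent ; probe: "dwgr"

Check, running the answer program on each example:
  "cicenhti" -> "ouoqztfu" -> "uoqztfu" -> "uoqztfu"
  "uchuwrtgrn" -> "gotgidfsdz" -> "otgidfsdz" -> "otgidfsdz"
  "vpwwffqrktnv" -> "hbiirrcdwfzh" -> "biirrcdwfzh" -> "bircdwfzh"
  probe: "orkuf" -> "adwgr" -> "dwgr" -> "dwgr"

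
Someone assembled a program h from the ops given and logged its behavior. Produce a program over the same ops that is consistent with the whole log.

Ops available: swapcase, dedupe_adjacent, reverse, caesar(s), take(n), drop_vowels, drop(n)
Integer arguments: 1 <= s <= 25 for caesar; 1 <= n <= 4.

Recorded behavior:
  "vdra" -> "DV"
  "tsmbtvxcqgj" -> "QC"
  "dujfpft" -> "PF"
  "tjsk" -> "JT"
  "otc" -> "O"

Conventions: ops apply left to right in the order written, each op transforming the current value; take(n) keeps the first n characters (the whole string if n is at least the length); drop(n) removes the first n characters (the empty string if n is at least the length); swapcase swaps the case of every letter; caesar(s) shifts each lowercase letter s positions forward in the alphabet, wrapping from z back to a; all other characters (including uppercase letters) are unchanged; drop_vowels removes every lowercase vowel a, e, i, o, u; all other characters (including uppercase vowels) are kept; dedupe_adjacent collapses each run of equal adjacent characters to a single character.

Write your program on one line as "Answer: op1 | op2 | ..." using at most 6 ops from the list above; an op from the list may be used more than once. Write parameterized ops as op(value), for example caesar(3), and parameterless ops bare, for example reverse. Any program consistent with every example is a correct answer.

swapcase | reverse | drop(2) | take(3) | take(2)

Check, running the answer program on each example:
  "vdra" -> "VDRA" -> "ARDV" -> "DV" -> "DV" -> "DV"
  "tsmbtvxcqgj" -> "TSMBTVXCQGJ" -> "JGQCXVTBMST" -> "QCXVTBMST" -> "QCX" -> "QC"
  "dujfpft" -> "DUJFPFT" -> "TFPFJUD" -> "PFJUD" -> "PFJ" -> "PF"
  "tjsk" -> "TJSK" -> "KSJT" -> "JT" -> "JT" -> "JT"
  "otc" -> "OTC" -> "CTO" -> "O" -> "O" -> "O"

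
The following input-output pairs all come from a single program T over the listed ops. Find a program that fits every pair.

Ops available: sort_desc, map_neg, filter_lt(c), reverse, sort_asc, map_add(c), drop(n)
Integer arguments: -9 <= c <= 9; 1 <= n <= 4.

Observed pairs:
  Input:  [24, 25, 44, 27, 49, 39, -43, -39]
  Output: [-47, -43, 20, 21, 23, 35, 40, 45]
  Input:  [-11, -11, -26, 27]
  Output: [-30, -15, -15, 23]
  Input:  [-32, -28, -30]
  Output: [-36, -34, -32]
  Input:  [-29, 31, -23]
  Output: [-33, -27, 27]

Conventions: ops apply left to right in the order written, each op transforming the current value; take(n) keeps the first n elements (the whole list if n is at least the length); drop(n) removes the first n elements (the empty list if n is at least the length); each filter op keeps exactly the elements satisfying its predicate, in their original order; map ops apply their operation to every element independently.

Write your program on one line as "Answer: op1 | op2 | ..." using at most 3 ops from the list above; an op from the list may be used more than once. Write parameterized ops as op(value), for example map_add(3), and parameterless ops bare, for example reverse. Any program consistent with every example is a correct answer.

sort_asc | map_add(-4)

Check, running the answer program on each example:
  [24, 25, 44, 27, 49, 39, -43, -39] -> [-43, -39, 24, 25, 27, 39, 44, 49] -> [-47, -43, 20, 21, 23, 35, 40, 45]
  [-11, -11, -26, 27] -> [-26, -11, -11, 27] -> [-30, -15, -15, 23]
  [-32, -28, -30] -> [-32, -30, -28] -> [-36, -34, -32]
  [-29, 31, -23] -> [-29, -23, 31] -> [-33, -27, 27]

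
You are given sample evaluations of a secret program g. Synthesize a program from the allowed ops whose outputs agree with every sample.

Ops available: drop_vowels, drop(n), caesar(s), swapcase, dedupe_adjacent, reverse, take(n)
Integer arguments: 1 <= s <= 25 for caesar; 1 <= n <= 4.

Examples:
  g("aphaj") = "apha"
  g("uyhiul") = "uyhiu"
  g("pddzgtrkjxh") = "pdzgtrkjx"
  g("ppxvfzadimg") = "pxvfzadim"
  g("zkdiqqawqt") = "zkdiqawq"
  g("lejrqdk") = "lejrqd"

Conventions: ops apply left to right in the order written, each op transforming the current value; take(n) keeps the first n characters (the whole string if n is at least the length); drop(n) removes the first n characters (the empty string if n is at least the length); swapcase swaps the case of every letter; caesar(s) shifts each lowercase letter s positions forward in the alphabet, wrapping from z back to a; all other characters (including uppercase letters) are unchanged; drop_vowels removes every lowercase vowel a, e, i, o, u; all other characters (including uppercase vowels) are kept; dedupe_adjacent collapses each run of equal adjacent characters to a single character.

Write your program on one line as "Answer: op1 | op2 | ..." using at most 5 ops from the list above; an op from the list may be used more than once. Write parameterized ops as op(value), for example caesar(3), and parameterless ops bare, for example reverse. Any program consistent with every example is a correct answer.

reverse | drop(1) | reverse | dedupe_adjacent

Check, running the answer program on each example:
  "aphaj" -> "jahpa" -> "ahpa" -> "apha" -> "apha"
  "uyhiul" -> "luihyu" -> "uihyu" -> "uyhiu" -> "uyhiu"
  "pddzgtrkjxh" -> "hxjkrtgzddp" -> "xjkrtgzddp" -> "pddzgtrkjx" -> "pdzgtrkjx"
  "ppxvfzadimg" -> "gmidazfvxpp" -> "midazfvxpp" -> "ppxvfzadim" -> "pxvfzadim"
  "zkdiqqawqt" -> "tqwaqqidkz" -> "qwaqqidkz" -> "zkdiqqawq" -> "zkdiqawq"
  "lejrqdk" -> "kdqrjel" -> "dqrjel" -> "lejrqd" -> "lejrqd"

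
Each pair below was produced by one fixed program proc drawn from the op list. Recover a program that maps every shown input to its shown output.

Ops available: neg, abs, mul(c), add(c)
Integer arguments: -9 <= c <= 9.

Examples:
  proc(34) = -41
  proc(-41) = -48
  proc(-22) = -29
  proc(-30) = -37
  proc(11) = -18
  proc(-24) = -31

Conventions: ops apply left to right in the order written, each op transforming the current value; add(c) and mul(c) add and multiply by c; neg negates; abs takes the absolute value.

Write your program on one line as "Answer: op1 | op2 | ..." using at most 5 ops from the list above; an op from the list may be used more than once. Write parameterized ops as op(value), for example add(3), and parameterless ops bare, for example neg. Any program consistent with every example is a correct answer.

neg | abs | neg | add(-7)

Check, running the answer program on each example:
  34 -> -34 -> 34 -> -34 -> -41
  -41 -> 41 -> 41 -> -41 -> -48
  -22 -> 22 -> 22 -> -22 -> -29
  -30 -> 30 -> 30 -> -30 -> -37
  11 -> -11 -> 11 -> -11 -> -18
  -24 -> 24 -> 24 -> -24 -> -31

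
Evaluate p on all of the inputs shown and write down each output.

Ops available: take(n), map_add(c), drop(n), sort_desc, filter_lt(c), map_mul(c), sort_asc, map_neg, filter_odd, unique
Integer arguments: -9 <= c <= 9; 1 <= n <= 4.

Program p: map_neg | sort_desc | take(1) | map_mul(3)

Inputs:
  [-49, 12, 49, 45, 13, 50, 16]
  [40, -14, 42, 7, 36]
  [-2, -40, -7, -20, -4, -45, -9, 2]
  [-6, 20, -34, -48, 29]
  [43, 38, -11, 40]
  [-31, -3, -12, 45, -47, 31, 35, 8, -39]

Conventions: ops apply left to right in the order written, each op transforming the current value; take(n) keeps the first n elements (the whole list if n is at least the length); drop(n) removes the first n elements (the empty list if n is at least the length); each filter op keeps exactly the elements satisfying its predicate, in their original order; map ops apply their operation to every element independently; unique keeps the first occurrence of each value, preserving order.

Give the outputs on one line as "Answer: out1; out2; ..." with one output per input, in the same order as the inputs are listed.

[147]; [42]; [135]; [144]; [33]; [141]

Execution, op by op:
  [-49, 12, 49, 45, 13, 50, 16] -> [49, -12, -49, -45, -13, -50, -16] -> [49, -12, -13, -16, -45, -49, -50] -> [49] -> [147]
  [40, -14, 42, 7, 36] -> [-40, 14, -42, -7, -36] -> [14, -7, -36, -40, -42] -> [14] -> [42]
  [-2, -40, -7, -20, -4, -45, -9, 2] -> [2, 40, 7, 20, 4, 45, 9, -2] -> [45, 40, 20, 9, 7, 4, 2, -2] -> [45] -> [135]
  [-6, 20, -34, -48, 29] -> [6, -20, 34, 48, -29] -> [48, 34, 6, -20, -29] -> [48] -> [144]
  [43, 38, -11, 40] -> [-43, -38, 11, -40] -> [11, -38, -40, -43] -> [11] -> [33]
  [-31, -3, -12, 45, -47, 31, 35, 8, -39] -> [31, 3, 12, -45, 47, -31, -35, -8, 39] -> [47, 39, 31, 12, 3, -8, -31, -35, -45] -> [47] -> [141]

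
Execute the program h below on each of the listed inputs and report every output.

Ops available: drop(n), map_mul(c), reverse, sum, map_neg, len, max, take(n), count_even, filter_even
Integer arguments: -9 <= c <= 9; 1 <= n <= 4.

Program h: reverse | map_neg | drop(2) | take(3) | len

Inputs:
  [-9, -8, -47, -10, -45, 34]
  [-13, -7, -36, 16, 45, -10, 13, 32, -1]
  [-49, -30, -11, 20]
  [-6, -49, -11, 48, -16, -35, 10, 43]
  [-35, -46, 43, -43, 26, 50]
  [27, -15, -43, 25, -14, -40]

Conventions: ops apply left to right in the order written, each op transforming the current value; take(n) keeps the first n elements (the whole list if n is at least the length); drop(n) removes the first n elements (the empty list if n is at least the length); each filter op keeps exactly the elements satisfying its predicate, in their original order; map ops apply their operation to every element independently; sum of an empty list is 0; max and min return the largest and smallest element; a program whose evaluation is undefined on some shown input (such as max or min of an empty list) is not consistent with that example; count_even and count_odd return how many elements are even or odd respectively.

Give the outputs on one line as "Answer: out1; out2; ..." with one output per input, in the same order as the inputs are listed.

Execution, op by op:
  [-9, -8, -47, -10, -45, 34] -> [34, -45, -10, -47, -8, -9] -> [-34, 45, 10, 47, 8, 9] -> [10, 47, 8, 9] -> [10, 47, 8] -> 3
  [-13, -7, -36, 16, 45, -10, 13, 32, -1] -> [-1, 32, 13, -10, 45, 16, -36, -7, -13] -> [1, -32, -13, 10, -45, -16, 36, 7, 13] -> [-13, 10, -45, -16, 36, 7, 13] -> [-13, 10, -45] -> 3
  [-49, -30, -11, 20] -> [20, -11, -30, -49] -> [-20, 11, 30, 49] -> [30, 49] -> [30, 49] -> 2
  [-6, -49, -11, 48, -16, -35, 10, 43] -> [43, 10, -35, -16, 48, -11, -49, -6] -> [-43, -10, 35, 16, -48, 11, 49, 6] -> [35, 16, -48, 11, 49, 6] -> [35, 16, -48] -> 3
  [-35, -46, 43, -43, 26, 50] -> [50, 26, -43, 43, -46, -35] -> [-50, -26, 43, -43, 46, 35] -> [43, -43, 46, 35] -> [43, -43, 46] -> 3
  [27, -15, -43, 25, -14, -40] -> [-40, -14, 25, -43, -15, 27] -> [40, 14, -25, 43, 15, -27] -> [-25, 43, 15, -27] -> [-25, 43, 15] -> 3

3; 3; 2; 3; 3; 3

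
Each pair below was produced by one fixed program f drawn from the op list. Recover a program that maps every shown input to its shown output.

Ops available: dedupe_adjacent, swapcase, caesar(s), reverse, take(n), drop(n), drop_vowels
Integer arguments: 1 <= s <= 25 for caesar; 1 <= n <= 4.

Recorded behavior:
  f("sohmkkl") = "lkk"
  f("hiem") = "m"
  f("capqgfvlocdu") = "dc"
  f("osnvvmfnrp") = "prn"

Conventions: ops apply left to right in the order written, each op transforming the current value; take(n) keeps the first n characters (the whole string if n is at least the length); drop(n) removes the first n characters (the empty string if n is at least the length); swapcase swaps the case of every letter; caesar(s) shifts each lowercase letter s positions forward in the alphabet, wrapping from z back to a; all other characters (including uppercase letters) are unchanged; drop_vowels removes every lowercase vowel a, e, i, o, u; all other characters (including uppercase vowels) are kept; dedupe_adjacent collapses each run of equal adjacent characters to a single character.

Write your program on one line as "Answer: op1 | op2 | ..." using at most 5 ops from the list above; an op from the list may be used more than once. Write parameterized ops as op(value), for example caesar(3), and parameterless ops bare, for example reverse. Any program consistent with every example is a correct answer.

swapcase | reverse | take(3) | swapcase | drop_vowels

Check, running the answer program on each example:
  "sohmkkl" -> "SOHMKKL" -> "LKKMHOS" -> "LKK" -> "lkk" -> "lkk"
  "hiem" -> "HIEM" -> "MEIH" -> "MEI" -> "mei" -> "m"
  "capqgfvlocdu" -> "CAPQGFVLOCDU" -> "UDCOLVFGQPAC" -> "UDC" -> "udc" -> "dc"
  "osnvvmfnrp" -> "OSNVVMFNRP" -> "PRNFMVVNSO" -> "PRN" -> "prn" -> "prn"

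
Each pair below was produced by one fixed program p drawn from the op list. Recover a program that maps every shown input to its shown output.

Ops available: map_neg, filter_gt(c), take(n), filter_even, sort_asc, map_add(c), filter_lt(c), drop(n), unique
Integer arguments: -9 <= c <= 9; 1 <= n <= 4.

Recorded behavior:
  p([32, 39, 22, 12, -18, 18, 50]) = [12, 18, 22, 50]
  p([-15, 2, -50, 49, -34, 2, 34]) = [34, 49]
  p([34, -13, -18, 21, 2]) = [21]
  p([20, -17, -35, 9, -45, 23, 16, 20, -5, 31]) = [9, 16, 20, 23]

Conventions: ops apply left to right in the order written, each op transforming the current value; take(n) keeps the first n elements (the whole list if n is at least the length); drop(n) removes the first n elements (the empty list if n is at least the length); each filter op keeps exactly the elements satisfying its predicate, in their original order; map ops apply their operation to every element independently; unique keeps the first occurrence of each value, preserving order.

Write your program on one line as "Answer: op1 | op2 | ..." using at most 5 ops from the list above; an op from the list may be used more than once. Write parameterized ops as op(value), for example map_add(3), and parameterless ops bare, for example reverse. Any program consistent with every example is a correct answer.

drop(2) | sort_asc | filter_gt(2) | take(4)

Check, running the answer program on each example:
  [32, 39, 22, 12, -18, 18, 50] -> [22, 12, -18, 18, 50] -> [-18, 12, 18, 22, 50] -> [12, 18, 22, 50] -> [12, 18, 22, 50]
  [-15, 2, -50, 49, -34, 2, 34] -> [-50, 49, -34, 2, 34] -> [-50, -34, 2, 34, 49] -> [34, 49] -> [34, 49]
  [34, -13, -18, 21, 2] -> [-18, 21, 2] -> [-18, 2, 21] -> [21] -> [21]
  [20, -17, -35, 9, -45, 23, 16, 20, -5, 31] -> [-35, 9, -45, 23, 16, 20, -5, 31] -> [-45, -35, -5, 9, 16, 20, 23, 31] -> [9, 16, 20, 23, 31] -> [9, 16, 20, 23]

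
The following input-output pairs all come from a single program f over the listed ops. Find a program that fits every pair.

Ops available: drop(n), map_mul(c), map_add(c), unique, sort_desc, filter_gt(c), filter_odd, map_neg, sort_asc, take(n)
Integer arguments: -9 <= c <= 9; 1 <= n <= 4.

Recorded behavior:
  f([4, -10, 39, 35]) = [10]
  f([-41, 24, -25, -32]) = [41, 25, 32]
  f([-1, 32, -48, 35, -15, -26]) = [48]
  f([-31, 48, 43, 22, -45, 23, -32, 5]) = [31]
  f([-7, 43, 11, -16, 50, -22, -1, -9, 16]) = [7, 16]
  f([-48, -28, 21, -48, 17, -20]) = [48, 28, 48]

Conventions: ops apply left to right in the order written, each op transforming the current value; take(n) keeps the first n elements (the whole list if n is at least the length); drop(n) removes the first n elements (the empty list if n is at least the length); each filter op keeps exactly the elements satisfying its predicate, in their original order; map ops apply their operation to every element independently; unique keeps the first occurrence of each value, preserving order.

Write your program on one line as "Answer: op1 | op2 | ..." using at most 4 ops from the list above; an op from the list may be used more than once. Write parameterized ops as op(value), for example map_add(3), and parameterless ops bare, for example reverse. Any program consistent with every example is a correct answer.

take(4) | map_neg | filter_gt(6)

Check, running the answer program on each example:
  [4, -10, 39, 35] -> [4, -10, 39, 35] -> [-4, 10, -39, -35] -> [10]
  [-41, 24, -25, -32] -> [-41, 24, -25, -32] -> [41, -24, 25, 32] -> [41, 25, 32]
  [-1, 32, -48, 35, -15, -26] -> [-1, 32, -48, 35] -> [1, -32, 48, -35] -> [48]
  [-31, 48, 43, 22, -45, 23, -32, 5] -> [-31, 48, 43, 22] -> [31, -48, -43, -22] -> [31]
  [-7, 43, 11, -16, 50, -22, -1, -9, 16] -> [-7, 43, 11, -16] -> [7, -43, -11, 16] -> [7, 16]
  [-48, -28, 21, -48, 17, -20] -> [-48, -28, 21, -48] -> [48, 28, -21, 48] -> [48, 28, 48]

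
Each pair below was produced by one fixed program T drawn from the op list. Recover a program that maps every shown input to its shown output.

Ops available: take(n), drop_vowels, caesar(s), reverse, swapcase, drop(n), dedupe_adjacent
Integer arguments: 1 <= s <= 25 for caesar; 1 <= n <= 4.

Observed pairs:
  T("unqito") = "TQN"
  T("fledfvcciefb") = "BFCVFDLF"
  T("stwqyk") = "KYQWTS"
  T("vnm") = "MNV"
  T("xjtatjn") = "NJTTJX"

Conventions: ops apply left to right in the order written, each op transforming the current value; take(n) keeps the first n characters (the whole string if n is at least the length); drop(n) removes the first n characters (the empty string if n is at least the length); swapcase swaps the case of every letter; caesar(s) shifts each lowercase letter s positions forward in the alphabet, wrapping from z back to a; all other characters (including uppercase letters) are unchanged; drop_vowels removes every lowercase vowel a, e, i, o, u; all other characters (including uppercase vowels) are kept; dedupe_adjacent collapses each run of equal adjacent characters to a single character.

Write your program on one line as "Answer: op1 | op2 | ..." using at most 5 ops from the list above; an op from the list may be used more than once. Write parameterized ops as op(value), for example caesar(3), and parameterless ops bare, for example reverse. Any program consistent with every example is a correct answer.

reverse | dedupe_adjacent | drop_vowels | swapcase

Check, running the answer program on each example:
  "unqito" -> "otiqnu" -> "otiqnu" -> "tqn" -> "TQN"
  "fledfvcciefb" -> "bfeiccvfdelf" -> "bfeicvfdelf" -> "bfcvfdlf" -> "BFCVFDLF"
  "stwqyk" -> "kyqwts" -> "kyqwts" -> "kyqwts" -> "KYQWTS"
  "vnm" -> "mnv" -> "mnv" -> "mnv" -> "MNV"
  "xjtatjn" -> "njtatjx" -> "njtatjx" -> "njttjx" -> "NJTTJX"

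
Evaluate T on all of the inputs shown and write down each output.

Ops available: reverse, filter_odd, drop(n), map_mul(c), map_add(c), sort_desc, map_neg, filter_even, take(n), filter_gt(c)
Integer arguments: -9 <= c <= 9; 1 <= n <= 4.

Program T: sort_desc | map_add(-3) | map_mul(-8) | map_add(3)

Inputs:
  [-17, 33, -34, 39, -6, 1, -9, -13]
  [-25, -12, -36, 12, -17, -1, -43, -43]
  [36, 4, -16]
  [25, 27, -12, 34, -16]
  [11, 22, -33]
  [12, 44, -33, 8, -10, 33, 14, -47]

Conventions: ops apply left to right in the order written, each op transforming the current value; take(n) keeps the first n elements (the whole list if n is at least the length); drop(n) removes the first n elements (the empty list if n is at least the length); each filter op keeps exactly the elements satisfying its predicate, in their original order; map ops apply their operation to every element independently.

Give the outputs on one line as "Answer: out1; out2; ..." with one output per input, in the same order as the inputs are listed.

Execution, op by op:
  [-17, 33, -34, 39, -6, 1, -9, -13] -> [39, 33, 1, -6, -9, -13, -17, -34] -> [36, 30, -2, -9, -12, -16, -20, -37] -> [-288, -240, 16, 72, 96, 128, 160, 296] -> [-285, -237, 19, 75, 99, 131, 163, 299]
  [-25, -12, -36, 12, -17, -1, -43, -43] -> [12, -1, -12, -17, -25, -36, -43, -43] -> [9, -4, -15, -20, -28, -39, -46, -46] -> [-72, 32, 120, 160, 224, 312, 368, 368] -> [-69, 35, 123, 163, 227, 315, 371, 371]
  [36, 4, -16] -> [36, 4, -16] -> [33, 1, -19] -> [-264, -8, 152] -> [-261, -5, 155]
  [25, 27, -12, 34, -16] -> [34, 27, 25, -12, -16] -> [31, 24, 22, -15, -19] -> [-248, -192, -176, 120, 152] -> [-245, -189, -173, 123, 155]
  [11, 22, -33] -> [22, 11, -33] -> [19, 8, -36] -> [-152, -64, 288] -> [-149, -61, 291]
  [12, 44, -33, 8, -10, 33, 14, -47] -> [44, 33, 14, 12, 8, -10, -33, -47] -> [41, 30, 11, 9, 5, -13, -36, -50] -> [-328, -240, -88, -72, -40, 104, 288, 400] -> [-325, -237, -85, -69, -37, 107, 291, 403]

[-285, -237, 19, 75, 99, 131, 163, 299]; [-69, 35, 123, 163, 227, 315, 371, 371]; [-261, -5, 155]; [-245, -189, -173, 123, 155]; [-149, -61, 291]; [-325, -237, -85, -69, -37, 107, 291, 403]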